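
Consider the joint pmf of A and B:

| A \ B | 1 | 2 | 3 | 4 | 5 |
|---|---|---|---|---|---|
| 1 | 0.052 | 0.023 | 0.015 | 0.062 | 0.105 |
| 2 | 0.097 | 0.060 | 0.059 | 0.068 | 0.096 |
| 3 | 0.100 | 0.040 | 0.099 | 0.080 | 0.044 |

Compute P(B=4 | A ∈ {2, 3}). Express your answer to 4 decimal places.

P(A=2) = 0.097 + 0.060 + 0.059 + 0.068 + 0.096 = 0.380.
P(A=3) = 0.100 + 0.040 + 0.099 + 0.080 + 0.044 = 0.363.
P(A ∈ {2, 3}) = 0.380 + 0.363 = 0.743; P(B=4, A ∈ {2, 3}) = 0.068 + 0.080 = 0.148.
P(B=4 | A ∈ {2, 3}) = 0.148/0.743 = 0.1992.

0.1992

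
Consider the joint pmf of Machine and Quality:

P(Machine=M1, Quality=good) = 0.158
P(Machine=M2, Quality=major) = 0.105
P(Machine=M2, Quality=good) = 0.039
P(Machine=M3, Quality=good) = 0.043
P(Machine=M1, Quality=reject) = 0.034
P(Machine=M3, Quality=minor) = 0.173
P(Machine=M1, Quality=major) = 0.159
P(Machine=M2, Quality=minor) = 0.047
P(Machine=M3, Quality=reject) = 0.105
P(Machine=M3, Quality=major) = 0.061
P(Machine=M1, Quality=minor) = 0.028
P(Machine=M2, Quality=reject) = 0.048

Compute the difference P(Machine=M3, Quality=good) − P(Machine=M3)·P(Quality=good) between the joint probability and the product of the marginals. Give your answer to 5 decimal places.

-0.04868

P(Machine=M3) = 0.043 + 0.173 + 0.061 + 0.105 = 0.382.
P(Quality=good) = 0.158 + 0.039 + 0.043 = 0.240.
P(Machine=M3, Quality=good) − P(Machine=M3)P(Quality=good) = 0.043 − 0.382×0.240 = -0.04868.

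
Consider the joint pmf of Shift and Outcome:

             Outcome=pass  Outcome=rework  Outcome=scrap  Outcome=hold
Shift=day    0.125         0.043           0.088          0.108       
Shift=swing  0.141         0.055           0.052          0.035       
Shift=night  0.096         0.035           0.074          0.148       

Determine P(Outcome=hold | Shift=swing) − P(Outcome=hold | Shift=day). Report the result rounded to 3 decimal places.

-0.173

P(Shift=swing) = 0.141 + 0.055 + 0.052 + 0.035 = 0.283; P(Outcome=hold | Shift=swing) = 0.035/0.283 = 0.1237.
P(Shift=day) = 0.125 + 0.043 + 0.088 + 0.108 = 0.364; P(Outcome=hold | Shift=day) = 0.108/0.364 = 0.2967.
Difference = -0.173.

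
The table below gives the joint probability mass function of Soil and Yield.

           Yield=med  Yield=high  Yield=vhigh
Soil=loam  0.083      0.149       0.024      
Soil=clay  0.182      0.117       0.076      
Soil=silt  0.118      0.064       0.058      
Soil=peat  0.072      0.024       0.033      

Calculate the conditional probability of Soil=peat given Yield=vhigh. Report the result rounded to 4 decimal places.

P(Yield=vhigh) = 0.024 + 0.076 + 0.058 + 0.033 = 0.191.
P(Soil=peat | Yield=vhigh) = 0.033/0.191 = 0.1728.

0.1728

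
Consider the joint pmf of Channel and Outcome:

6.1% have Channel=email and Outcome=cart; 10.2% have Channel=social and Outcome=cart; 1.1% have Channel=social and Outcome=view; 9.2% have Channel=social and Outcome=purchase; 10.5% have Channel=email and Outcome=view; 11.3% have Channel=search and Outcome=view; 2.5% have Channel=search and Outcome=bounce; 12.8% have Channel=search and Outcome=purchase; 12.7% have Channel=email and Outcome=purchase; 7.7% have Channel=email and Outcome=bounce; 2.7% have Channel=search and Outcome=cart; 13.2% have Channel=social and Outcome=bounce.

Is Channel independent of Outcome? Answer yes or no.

P(Channel=social) = 0.337 and P(Outcome=view) = 0.229, so their product is 0.07717, but P(Channel=social, Outcome=view) = 0.011. Since these differ, Channel and Outcome are not independent.

no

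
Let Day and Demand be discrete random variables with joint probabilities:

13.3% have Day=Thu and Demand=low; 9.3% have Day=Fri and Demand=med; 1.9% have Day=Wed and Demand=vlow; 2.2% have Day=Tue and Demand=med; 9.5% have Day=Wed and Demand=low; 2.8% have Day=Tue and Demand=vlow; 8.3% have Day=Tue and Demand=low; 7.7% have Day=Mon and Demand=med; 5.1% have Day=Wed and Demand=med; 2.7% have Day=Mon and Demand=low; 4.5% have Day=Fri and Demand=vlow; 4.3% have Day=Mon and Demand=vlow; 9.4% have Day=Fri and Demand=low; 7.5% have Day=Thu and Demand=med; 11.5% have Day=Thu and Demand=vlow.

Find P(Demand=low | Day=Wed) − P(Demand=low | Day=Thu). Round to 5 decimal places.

P(Day=Wed) = 0.019 + 0.095 + 0.051 = 0.165; P(Demand=low | Day=Wed) = 0.095/0.165 = 0.575758.
P(Day=Thu) = 0.115 + 0.133 + 0.075 = 0.323; P(Demand=low | Day=Thu) = 0.133/0.323 = 0.411765.
Difference = 0.16399.

0.16399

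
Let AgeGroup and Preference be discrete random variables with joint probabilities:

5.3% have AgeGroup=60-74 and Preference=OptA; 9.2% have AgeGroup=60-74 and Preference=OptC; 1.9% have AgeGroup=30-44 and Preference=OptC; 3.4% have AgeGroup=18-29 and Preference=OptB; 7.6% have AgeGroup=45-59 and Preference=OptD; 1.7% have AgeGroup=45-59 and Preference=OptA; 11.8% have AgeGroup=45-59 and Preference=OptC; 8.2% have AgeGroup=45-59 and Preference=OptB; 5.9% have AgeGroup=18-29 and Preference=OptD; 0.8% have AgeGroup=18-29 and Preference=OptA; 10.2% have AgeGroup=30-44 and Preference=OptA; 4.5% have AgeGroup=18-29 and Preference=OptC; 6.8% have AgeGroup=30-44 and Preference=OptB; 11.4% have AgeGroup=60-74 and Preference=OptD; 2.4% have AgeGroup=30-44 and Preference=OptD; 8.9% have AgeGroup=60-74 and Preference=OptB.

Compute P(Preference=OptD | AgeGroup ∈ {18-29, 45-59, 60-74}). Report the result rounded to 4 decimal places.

0.3164

P(AgeGroup=18-29) = 0.008 + 0.034 + 0.045 + 0.059 = 0.146.
P(AgeGroup=45-59) = 0.017 + 0.082 + 0.118 + 0.076 = 0.293.
P(AgeGroup=60-74) = 0.053 + 0.089 + 0.092 + 0.114 = 0.348.
P(AgeGroup ∈ {18-29, 45-59, 60-74}) = 0.146 + 0.293 + 0.348 = 0.787; P(Preference=OptD, AgeGroup ∈ {18-29, 45-59, 60-74}) = 0.059 + 0.076 + 0.114 = 0.249.
P(Preference=OptD | AgeGroup ∈ {18-29, 45-59, 60-74}) = 0.249/0.787 = 0.3164.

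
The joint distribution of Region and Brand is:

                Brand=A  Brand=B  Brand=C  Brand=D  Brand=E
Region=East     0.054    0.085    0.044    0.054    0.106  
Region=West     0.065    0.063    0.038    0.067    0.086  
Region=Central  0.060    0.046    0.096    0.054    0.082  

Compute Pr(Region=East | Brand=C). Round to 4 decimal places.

0.2472

P(Brand=C) = 0.044 + 0.038 + 0.096 = 0.178.
P(Region=East | Brand=C) = 0.044/0.178 = 0.2472.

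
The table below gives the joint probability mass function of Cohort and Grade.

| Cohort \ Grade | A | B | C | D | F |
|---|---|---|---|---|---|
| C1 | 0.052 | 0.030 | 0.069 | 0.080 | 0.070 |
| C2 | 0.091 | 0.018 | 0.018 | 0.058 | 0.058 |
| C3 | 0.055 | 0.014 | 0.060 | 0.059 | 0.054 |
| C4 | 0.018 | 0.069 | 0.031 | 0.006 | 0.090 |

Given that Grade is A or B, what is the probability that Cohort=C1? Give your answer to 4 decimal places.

0.2363

P(Grade=A) = 0.052 + 0.091 + 0.055 + 0.018 = 0.216.
P(Grade=B) = 0.030 + 0.018 + 0.014 + 0.069 = 0.131.
P(Grade ∈ {A, B}) = 0.216 + 0.131 = 0.347; P(Cohort=C1, Grade ∈ {A, B}) = 0.052 + 0.030 = 0.082.
P(Cohort=C1 | Grade ∈ {A, B}) = 0.082/0.347 = 0.2363.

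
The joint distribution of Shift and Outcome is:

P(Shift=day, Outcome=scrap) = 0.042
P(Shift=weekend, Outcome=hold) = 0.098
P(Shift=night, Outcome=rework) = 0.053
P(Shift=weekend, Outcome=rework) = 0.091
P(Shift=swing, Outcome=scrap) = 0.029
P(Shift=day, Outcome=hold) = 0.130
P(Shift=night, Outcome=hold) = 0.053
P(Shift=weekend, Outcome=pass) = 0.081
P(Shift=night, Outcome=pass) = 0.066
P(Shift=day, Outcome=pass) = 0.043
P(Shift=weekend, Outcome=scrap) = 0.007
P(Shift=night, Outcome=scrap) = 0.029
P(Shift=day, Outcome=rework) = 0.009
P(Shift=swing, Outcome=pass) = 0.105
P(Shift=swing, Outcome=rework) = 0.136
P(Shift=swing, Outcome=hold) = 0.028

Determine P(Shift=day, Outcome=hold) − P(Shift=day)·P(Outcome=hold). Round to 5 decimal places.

P(Shift=day) = 0.043 + 0.009 + 0.042 + 0.130 = 0.224.
P(Outcome=hold) = 0.130 + 0.028 + 0.053 + 0.098 = 0.309.
P(Shift=day, Outcome=hold) − P(Shift=day)P(Outcome=hold) = 0.130 − 0.224×0.309 = 0.06078.

0.06078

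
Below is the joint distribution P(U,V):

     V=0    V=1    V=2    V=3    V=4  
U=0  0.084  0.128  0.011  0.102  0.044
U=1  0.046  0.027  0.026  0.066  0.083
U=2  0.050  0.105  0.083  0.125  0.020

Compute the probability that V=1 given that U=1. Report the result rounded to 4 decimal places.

P(U=1) = 0.046 + 0.027 + 0.026 + 0.066 + 0.083 = 0.248.
P(V=1 | U=1) = 0.027/0.248 = 0.1089.

0.1089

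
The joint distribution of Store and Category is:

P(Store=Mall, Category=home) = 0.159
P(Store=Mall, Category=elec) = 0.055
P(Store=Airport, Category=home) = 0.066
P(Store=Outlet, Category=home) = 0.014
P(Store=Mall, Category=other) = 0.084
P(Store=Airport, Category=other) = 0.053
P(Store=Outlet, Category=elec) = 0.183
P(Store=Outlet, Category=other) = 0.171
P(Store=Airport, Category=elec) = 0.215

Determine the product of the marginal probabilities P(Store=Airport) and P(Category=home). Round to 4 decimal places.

P(Store=Airport) = 0.215 + 0.066 + 0.053 = 0.334.
P(Category=home) = 0.159 + 0.066 + 0.014 = 0.239.
Product: 0.334 × 0.239 = 0.0798.

0.0798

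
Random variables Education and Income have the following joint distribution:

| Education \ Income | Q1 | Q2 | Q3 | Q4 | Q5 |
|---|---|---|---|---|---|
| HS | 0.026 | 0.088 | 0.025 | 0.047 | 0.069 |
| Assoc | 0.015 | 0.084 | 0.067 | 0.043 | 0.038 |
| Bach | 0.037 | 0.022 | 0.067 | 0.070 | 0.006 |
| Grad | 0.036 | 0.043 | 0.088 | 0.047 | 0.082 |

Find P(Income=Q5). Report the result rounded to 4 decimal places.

0.1950

P(Income=Q5) = 0.069 + 0.038 + 0.006 + 0.082 = 0.195.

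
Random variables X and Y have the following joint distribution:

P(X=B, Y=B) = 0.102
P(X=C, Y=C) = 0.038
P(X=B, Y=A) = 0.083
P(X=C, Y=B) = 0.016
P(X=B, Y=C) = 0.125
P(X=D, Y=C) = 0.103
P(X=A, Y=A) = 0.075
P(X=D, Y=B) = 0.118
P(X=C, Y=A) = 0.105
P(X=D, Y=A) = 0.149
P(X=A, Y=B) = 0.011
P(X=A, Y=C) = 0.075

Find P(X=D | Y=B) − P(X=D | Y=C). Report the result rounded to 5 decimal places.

P(Y=B) = 0.011 + 0.102 + 0.016 + 0.118 = 0.247; P(X=D | Y=B) = 0.118/0.247 = 0.477733.
P(Y=C) = 0.075 + 0.125 + 0.038 + 0.103 = 0.341; P(X=D | Y=C) = 0.103/0.341 = 0.302053.
Difference = 0.17568.

0.17568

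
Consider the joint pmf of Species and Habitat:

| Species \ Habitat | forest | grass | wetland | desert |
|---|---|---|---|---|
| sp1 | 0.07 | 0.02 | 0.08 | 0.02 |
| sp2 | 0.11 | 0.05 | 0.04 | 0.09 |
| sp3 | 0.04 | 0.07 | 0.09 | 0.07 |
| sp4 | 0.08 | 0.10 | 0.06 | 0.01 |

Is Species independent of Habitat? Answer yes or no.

no

P(Species=sp3) = 0.27 and P(Habitat=forest) = 0.30, so their product is 0.0810, but P(Species=sp3, Habitat=forest) = 0.04. Since these differ, Species and Habitat are not independent.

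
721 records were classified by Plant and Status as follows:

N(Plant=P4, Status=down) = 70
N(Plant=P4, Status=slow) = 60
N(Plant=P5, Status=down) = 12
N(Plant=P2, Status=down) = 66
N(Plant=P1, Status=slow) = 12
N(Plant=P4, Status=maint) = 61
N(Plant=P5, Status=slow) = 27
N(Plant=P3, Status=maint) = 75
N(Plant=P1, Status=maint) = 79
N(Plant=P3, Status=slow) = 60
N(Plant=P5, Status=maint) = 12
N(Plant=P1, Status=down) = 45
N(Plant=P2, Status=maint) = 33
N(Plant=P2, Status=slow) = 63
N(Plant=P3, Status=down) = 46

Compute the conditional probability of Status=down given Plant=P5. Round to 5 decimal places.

0.23529

Total with Plant=P5: 27 + 12 + 12 = 51.
P(Status=down | Plant=P5) = 12/51 = 0.23529.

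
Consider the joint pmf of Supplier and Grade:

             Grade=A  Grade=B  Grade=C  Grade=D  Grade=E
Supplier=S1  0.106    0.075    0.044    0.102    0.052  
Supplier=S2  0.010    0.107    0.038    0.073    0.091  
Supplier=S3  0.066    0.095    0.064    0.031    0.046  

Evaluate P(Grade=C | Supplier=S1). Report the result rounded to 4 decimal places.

0.1161

P(Supplier=S1) = 0.106 + 0.075 + 0.044 + 0.102 + 0.052 = 0.379.
P(Grade=C | Supplier=S1) = 0.044/0.379 = 0.1161.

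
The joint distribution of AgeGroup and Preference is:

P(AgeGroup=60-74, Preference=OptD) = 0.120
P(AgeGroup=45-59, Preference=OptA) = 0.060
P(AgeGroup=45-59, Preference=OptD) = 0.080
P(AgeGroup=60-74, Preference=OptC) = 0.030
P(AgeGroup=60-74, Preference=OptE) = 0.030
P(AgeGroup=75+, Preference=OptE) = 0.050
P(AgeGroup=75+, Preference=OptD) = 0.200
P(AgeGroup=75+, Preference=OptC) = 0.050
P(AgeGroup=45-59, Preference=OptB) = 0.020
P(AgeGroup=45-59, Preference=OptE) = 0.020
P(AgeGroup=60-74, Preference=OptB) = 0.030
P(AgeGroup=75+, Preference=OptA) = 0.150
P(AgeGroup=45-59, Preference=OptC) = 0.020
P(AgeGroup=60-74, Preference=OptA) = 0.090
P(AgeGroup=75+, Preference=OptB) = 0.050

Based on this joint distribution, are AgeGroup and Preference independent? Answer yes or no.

yes

Every cell satisfies P(AgeGroup,Preference) = P(AgeGroup)·P(Preference). For instance P(AgeGroup=45-59) = 0.200, P(Preference=OptE) = 0.100, and 0.200×0.100 = 0.020 matches the joint entry. So AgeGroup and Preference are independent.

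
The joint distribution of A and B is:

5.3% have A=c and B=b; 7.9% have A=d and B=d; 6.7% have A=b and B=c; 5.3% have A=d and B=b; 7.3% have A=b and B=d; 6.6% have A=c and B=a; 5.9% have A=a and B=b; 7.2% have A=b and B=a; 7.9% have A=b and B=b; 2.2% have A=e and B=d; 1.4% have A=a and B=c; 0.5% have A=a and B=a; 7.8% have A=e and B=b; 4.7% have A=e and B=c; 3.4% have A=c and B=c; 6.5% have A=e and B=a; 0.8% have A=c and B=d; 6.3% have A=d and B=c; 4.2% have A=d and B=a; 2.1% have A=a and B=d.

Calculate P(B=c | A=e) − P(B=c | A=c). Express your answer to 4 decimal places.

P(A=e) = 0.065 + 0.078 + 0.047 + 0.022 = 0.212; P(B=c | A=e) = 0.047/0.212 = 0.22170.
P(A=c) = 0.066 + 0.053 + 0.034 + 0.008 = 0.161; P(B=c | A=c) = 0.034/0.161 = 0.21118.
Difference = 0.0105.

0.0105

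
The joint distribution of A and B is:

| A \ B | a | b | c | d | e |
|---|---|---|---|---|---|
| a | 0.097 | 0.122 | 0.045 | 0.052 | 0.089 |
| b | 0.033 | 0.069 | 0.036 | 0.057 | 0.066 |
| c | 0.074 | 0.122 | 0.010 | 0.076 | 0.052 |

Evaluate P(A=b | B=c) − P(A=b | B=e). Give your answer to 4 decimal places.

P(B=c) = 0.045 + 0.036 + 0.010 = 0.091; P(A=b | B=c) = 0.036/0.091 = 0.39560.
P(B=e) = 0.089 + 0.066 + 0.052 = 0.207; P(A=b | B=e) = 0.066/0.207 = 0.31884.
Difference = 0.0768.

0.0768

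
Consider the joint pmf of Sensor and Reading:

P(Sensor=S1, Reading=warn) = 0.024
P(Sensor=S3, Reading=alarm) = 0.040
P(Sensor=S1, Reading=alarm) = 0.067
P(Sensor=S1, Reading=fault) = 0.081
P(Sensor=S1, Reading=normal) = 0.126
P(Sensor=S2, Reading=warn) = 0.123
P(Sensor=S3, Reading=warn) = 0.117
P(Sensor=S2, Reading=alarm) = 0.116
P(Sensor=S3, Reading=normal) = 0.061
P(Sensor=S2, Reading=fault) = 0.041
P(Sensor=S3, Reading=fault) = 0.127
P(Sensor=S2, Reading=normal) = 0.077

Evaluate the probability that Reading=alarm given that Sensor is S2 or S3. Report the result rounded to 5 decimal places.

P(Sensor=S2) = 0.077 + 0.123 + 0.116 + 0.041 = 0.357.
P(Sensor=S3) = 0.061 + 0.117 + 0.040 + 0.127 = 0.345.
P(Sensor ∈ {S2, S3}) = 0.357 + 0.345 = 0.702; P(Reading=alarm, Sensor ∈ {S2, S3}) = 0.116 + 0.040 = 0.156.
P(Reading=alarm | Sensor ∈ {S2, S3}) = 0.156/0.702 = 0.22222.

0.22222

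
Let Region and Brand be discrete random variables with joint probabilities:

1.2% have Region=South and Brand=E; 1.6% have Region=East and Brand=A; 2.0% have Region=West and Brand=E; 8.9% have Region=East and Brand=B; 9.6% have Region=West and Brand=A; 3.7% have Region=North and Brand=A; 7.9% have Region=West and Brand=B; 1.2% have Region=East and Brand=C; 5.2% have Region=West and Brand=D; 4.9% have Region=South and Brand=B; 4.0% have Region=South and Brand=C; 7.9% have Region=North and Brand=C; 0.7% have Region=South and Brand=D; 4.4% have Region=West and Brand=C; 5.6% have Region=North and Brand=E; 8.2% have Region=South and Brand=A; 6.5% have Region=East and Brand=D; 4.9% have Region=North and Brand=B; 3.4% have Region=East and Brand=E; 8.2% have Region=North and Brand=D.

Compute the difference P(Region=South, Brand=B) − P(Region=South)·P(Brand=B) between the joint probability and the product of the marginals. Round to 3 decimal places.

-0.002

P(Region=South) = 0.082 + 0.049 + 0.040 + 0.007 + 0.012 = 0.190.
P(Brand=B) = 0.049 + 0.049 + 0.089 + 0.079 = 0.266.
P(Region=South, Brand=B) − P(Region=South)P(Brand=B) = 0.049 − 0.190×0.266 = -0.002.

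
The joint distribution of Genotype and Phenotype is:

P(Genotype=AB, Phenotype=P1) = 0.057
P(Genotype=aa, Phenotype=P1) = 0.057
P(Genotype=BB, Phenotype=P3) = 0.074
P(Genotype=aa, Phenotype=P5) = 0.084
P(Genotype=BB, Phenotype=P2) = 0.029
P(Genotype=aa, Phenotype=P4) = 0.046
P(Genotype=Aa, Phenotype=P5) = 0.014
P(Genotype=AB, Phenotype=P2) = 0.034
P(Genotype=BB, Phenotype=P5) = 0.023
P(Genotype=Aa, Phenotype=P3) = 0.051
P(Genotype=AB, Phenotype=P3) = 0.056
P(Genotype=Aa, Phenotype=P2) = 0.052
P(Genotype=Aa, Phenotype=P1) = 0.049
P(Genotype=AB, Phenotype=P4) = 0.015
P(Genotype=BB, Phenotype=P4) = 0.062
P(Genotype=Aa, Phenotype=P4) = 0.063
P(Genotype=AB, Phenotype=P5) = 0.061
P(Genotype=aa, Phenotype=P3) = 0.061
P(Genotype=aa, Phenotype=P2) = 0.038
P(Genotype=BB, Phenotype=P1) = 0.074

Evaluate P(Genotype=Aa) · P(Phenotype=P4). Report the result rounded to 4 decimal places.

P(Genotype=Aa) = 0.049 + 0.052 + 0.051 + 0.063 + 0.014 = 0.229.
P(Phenotype=P4) = 0.063 + 0.046 + 0.015 + 0.062 = 0.186.
Product: 0.229 × 0.186 = 0.0426.

0.0426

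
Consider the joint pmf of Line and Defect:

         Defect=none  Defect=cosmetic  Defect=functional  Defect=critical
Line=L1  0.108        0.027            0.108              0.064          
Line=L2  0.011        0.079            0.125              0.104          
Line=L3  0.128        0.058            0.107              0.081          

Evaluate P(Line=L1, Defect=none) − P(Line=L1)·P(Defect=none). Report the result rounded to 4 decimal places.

P(Line=L1) = 0.108 + 0.027 + 0.108 + 0.064 = 0.307.
P(Defect=none) = 0.108 + 0.011 + 0.128 = 0.247.
P(Line=L1, Defect=none) − P(Line=L1)P(Defect=none) = 0.108 − 0.307×0.247 = 0.0322.

0.0322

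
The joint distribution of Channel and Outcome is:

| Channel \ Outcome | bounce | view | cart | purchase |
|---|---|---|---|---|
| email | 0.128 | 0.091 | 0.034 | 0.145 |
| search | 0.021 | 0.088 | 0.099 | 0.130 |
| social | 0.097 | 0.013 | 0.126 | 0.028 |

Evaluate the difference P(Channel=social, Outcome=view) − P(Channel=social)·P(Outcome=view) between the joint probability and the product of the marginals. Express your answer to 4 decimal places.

-0.0377

P(Channel=social) = 0.097 + 0.013 + 0.126 + 0.028 = 0.264.
P(Outcome=view) = 0.091 + 0.088 + 0.013 = 0.192.
P(Channel=social, Outcome=view) − P(Channel=social)P(Outcome=view) = 0.013 − 0.264×0.192 = -0.0377.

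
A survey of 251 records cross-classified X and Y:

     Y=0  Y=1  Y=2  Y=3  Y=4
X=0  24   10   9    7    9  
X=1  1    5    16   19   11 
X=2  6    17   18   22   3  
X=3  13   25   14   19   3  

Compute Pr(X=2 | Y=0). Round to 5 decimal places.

0.13636

Total with Y=0: 24 + 1 + 6 + 13 = 44.
P(X=2 | Y=0) = 6/44 = 0.13636.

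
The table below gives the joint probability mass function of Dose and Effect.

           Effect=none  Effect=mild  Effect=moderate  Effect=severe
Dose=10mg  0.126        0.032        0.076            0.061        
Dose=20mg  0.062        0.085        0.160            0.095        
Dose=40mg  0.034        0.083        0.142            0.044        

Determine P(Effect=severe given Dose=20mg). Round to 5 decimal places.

0.23632

P(Dose=20mg) = 0.062 + 0.085 + 0.160 + 0.095 = 0.402.
P(Effect=severe | Dose=20mg) = 0.095/0.402 = 0.23632.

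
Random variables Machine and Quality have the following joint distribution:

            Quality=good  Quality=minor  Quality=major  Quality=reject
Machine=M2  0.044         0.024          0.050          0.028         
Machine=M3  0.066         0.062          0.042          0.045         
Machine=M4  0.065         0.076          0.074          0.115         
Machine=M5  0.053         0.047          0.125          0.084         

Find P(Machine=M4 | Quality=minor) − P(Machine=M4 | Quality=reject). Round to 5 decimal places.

P(Quality=minor) = 0.024 + 0.062 + 0.076 + 0.047 = 0.209; P(Machine=M4 | Quality=minor) = 0.076/0.209 = 0.363636.
P(Quality=reject) = 0.028 + 0.045 + 0.115 + 0.084 = 0.272; P(Machine=M4 | Quality=reject) = 0.115/0.272 = 0.422794.
Difference = -0.05916.

-0.05916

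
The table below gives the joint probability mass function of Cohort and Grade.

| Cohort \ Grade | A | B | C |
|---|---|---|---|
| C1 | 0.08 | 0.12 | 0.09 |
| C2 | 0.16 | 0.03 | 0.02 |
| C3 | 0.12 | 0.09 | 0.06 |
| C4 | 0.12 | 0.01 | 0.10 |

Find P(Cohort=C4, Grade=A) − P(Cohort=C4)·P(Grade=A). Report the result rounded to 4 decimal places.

0.0096

P(Cohort=C4) = 0.12 + 0.01 + 0.10 = 0.23.
P(Grade=A) = 0.08 + 0.16 + 0.12 + 0.12 = 0.48.
P(Cohort=C4, Grade=A) − P(Cohort=C4)P(Grade=A) = 0.12 − 0.23×0.48 = 0.0096.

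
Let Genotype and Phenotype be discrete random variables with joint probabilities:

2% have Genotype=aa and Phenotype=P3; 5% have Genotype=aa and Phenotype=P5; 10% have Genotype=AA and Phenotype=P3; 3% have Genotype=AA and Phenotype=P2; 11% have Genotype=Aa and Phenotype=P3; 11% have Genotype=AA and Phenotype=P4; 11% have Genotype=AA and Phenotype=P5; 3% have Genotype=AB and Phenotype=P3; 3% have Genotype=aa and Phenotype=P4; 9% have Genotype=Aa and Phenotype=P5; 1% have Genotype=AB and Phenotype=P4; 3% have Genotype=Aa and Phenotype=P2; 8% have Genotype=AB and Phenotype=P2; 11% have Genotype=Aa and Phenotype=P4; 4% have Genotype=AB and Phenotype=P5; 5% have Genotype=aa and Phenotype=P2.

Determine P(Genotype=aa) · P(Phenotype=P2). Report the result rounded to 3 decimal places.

P(Genotype=aa) = 0.05 + 0.02 + 0.03 + 0.05 = 0.15.
P(Phenotype=P2) = 0.03 + 0.03 + 0.05 + 0.08 = 0.19.
Product: 0.15 × 0.19 = 0.029.

0.029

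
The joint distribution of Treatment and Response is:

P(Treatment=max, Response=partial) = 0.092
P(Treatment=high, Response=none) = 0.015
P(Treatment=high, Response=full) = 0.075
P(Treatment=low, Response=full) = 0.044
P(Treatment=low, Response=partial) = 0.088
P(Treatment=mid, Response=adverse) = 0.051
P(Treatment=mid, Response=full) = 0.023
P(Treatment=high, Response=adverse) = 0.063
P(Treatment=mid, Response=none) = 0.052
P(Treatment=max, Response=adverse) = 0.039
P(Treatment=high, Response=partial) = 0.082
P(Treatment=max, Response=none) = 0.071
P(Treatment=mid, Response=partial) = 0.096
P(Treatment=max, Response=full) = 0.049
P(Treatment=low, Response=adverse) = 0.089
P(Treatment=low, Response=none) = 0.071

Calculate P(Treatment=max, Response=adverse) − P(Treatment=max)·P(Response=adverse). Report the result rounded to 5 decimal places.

P(Treatment=max) = 0.071 + 0.092 + 0.049 + 0.039 = 0.251.
P(Response=adverse) = 0.089 + 0.051 + 0.063 + 0.039 = 0.242.
P(Treatment=max, Response=adverse) − P(Treatment=max)P(Response=adverse) = 0.039 − 0.251×0.242 = -0.02174.

-0.02174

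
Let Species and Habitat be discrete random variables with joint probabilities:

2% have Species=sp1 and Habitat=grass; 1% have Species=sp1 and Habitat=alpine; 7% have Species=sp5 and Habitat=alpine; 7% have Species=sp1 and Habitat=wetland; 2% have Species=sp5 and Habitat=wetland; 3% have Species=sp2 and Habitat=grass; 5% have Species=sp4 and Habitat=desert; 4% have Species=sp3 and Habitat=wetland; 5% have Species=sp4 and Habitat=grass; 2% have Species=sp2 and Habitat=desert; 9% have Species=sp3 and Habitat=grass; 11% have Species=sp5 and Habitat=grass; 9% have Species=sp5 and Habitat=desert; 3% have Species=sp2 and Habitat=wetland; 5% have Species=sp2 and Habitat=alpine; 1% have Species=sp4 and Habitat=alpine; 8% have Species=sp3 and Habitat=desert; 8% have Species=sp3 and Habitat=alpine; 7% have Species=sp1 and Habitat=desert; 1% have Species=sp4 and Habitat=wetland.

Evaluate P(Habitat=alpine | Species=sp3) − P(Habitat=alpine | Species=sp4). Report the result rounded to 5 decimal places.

P(Species=sp3) = 0.09 + 0.04 + 0.08 + 0.08 = 0.29; P(Habitat=alpine | Species=sp3) = 0.08/0.29 = 0.275862.
P(Species=sp4) = 0.05 + 0.01 + 0.05 + 0.01 = 0.12; P(Habitat=alpine | Species=sp4) = 0.01/0.12 = 0.083333.
Difference = 0.19253.

0.19253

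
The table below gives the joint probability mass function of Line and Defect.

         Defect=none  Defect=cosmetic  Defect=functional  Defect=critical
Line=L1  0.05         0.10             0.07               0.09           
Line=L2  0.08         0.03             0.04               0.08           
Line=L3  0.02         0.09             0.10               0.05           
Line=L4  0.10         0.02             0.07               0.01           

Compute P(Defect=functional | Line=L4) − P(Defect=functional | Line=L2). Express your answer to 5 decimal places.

P(Line=L4) = 0.10 + 0.02 + 0.07 + 0.01 = 0.20; P(Defect=functional | Line=L4) = 0.07/0.20 = 0.350000.
P(Line=L2) = 0.08 + 0.03 + 0.04 + 0.08 = 0.23; P(Defect=functional | Line=L2) = 0.04/0.23 = 0.173913.
Difference = 0.17609.

0.17609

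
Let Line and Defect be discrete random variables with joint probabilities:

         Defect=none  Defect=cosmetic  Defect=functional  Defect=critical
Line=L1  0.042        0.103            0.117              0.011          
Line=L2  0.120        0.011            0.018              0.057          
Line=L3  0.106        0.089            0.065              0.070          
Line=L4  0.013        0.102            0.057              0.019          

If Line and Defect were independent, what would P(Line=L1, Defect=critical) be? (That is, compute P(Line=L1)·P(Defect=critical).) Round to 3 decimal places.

0.043

P(Line=L1) = 0.042 + 0.103 + 0.117 + 0.011 = 0.273.
P(Defect=critical) = 0.011 + 0.057 + 0.070 + 0.019 = 0.157.
Product: 0.273 × 0.157 = 0.043.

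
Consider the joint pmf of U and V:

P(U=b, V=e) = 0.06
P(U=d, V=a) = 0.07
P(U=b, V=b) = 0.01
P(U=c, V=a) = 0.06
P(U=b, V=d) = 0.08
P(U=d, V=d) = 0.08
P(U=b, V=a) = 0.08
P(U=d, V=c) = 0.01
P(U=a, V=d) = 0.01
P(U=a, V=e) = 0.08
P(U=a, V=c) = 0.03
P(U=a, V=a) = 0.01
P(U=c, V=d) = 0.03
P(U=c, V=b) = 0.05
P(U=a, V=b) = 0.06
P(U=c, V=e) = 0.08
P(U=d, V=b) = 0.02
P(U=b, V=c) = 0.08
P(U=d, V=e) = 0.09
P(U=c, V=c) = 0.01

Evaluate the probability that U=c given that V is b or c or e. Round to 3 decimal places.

P(V=b) = 0.06 + 0.01 + 0.05 + 0.02 = 0.14.
P(V=c) = 0.03 + 0.08 + 0.01 + 0.01 = 0.13.
P(V=e) = 0.08 + 0.06 + 0.08 + 0.09 = 0.31.
P(V ∈ {b, c, e}) = 0.14 + 0.13 + 0.31 = 0.58; P(U=c, V ∈ {b, c, e}) = 0.05 + 0.01 + 0.08 = 0.14.
P(U=c | V ∈ {b, c, e}) = 0.14/0.58 = 0.241.

0.241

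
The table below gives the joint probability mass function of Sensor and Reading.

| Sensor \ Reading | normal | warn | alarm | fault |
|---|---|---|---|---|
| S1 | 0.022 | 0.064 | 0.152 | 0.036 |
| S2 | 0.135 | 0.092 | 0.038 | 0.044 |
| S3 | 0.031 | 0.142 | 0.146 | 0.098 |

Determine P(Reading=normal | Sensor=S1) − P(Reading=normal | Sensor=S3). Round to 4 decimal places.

P(Sensor=S1) = 0.022 + 0.064 + 0.152 + 0.036 = 0.274; P(Reading=normal | Sensor=S1) = 0.022/0.274 = 0.08029.
P(Sensor=S3) = 0.031 + 0.142 + 0.146 + 0.098 = 0.417; P(Reading=normal | Sensor=S3) = 0.031/0.417 = 0.07434.
Difference = 0.0060.

0.0060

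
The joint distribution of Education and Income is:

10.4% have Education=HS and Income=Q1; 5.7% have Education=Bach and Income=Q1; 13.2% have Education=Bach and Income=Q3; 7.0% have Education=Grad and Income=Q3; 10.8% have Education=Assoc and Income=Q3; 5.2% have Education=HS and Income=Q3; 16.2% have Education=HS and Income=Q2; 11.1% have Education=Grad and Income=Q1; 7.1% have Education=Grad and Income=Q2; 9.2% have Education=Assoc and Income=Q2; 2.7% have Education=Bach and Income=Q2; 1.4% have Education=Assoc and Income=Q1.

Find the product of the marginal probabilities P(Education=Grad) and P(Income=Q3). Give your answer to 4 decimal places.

0.0912

P(Education=Grad) = 0.111 + 0.071 + 0.070 = 0.252.
P(Income=Q3) = 0.052 + 0.108 + 0.132 + 0.070 = 0.362.
Product: 0.252 × 0.362 = 0.0912.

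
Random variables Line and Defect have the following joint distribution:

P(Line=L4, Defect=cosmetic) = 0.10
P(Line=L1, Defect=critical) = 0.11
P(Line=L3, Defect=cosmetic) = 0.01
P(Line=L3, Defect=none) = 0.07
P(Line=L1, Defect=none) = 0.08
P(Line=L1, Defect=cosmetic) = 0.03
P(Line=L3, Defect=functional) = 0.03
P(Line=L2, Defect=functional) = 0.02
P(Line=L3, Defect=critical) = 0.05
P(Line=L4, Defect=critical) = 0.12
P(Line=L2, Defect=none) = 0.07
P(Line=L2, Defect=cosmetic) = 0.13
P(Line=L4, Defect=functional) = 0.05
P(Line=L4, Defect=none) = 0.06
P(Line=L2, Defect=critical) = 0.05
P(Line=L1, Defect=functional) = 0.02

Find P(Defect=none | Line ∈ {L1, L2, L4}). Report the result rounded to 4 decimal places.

0.2500

P(Line=L1) = 0.08 + 0.03 + 0.02 + 0.11 = 0.24.
P(Line=L2) = 0.07 + 0.13 + 0.02 + 0.05 = 0.27.
P(Line=L4) = 0.06 + 0.10 + 0.05 + 0.12 = 0.33.
P(Line ∈ {L1, L2, L4}) = 0.24 + 0.27 + 0.33 = 0.84; P(Defect=none, Line ∈ {L1, L2, L4}) = 0.08 + 0.07 + 0.06 = 0.21.
P(Defect=none | Line ∈ {L1, L2, L4}) = 0.21/0.84 = 0.2500.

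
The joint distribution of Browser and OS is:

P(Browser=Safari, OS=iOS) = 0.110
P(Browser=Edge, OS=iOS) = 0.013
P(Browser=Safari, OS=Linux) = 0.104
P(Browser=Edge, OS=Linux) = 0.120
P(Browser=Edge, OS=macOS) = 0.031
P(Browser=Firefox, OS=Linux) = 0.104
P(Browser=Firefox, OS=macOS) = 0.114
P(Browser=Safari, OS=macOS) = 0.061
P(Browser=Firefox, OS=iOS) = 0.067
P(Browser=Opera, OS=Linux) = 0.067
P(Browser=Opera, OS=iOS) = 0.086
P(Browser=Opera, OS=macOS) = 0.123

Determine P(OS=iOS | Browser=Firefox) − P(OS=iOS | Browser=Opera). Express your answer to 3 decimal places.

-0.077

P(Browser=Firefox) = 0.114 + 0.104 + 0.067 = 0.285; P(OS=iOS | Browser=Firefox) = 0.067/0.285 = 0.2351.
P(Browser=Opera) = 0.123 + 0.067 + 0.086 = 0.276; P(OS=iOS | Browser=Opera) = 0.086/0.276 = 0.3116.
Difference = -0.077.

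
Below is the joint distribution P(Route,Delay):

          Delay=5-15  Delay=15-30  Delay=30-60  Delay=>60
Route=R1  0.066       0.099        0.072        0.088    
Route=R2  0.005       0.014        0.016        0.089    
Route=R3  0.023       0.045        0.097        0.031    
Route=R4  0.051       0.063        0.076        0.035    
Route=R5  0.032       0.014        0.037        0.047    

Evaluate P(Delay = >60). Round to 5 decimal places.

0.29000

P(Delay=>60) = 0.088 + 0.089 + 0.031 + 0.035 + 0.047 = 0.290.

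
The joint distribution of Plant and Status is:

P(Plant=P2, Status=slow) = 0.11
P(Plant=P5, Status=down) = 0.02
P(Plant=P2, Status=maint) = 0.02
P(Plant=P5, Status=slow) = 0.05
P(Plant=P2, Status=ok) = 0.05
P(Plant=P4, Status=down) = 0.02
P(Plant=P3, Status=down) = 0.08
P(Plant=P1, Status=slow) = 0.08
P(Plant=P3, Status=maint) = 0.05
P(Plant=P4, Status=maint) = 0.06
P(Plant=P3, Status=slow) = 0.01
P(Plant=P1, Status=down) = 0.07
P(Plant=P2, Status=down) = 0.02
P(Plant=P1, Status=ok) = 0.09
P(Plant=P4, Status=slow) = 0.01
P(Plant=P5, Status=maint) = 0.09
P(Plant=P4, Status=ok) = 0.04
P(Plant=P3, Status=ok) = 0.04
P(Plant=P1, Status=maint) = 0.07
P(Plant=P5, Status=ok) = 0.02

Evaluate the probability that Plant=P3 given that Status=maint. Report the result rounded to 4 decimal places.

0.1724

P(Status=maint) = 0.07 + 0.02 + 0.05 + 0.06 + 0.09 = 0.29.
P(Plant=P3 | Status=maint) = 0.05/0.29 = 0.1724.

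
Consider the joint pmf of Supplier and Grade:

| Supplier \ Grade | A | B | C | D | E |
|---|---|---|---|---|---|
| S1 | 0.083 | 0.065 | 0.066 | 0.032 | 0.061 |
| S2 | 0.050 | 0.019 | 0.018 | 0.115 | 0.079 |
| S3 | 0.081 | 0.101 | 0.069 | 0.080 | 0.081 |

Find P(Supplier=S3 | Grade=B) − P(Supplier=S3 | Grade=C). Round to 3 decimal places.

P(Grade=B) = 0.065 + 0.019 + 0.101 = 0.185; P(Supplier=S3 | Grade=B) = 0.101/0.185 = 0.5459.
P(Grade=C) = 0.066 + 0.018 + 0.069 = 0.153; P(Supplier=S3 | Grade=C) = 0.069/0.153 = 0.4510.
Difference = 0.095.

0.095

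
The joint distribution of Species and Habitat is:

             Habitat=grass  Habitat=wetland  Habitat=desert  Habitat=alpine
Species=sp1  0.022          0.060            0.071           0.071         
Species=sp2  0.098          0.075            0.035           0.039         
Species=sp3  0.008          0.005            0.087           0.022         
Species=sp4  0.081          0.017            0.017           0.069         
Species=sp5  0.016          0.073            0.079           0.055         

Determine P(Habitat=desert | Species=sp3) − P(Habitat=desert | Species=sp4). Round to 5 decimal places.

P(Species=sp3) = 0.008 + 0.005 + 0.087 + 0.022 = 0.122; P(Habitat=desert | Species=sp3) = 0.087/0.122 = 0.713115.
P(Species=sp4) = 0.081 + 0.017 + 0.017 + 0.069 = 0.184; P(Habitat=desert | Species=sp4) = 0.017/0.184 = 0.092391.
Difference = 0.62072.

0.62072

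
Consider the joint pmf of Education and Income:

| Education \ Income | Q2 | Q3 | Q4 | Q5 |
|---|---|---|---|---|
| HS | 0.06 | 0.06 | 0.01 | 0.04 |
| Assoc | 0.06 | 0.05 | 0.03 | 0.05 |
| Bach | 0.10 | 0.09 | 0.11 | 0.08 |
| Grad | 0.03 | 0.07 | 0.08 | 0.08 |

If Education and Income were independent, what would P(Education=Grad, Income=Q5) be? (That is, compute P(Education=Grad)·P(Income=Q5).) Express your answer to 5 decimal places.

0.06500

P(Education=Grad) = 0.03 + 0.07 + 0.08 + 0.08 = 0.26.
P(Income=Q5) = 0.04 + 0.05 + 0.08 + 0.08 = 0.25.
Product: 0.26 × 0.25 = 0.06500.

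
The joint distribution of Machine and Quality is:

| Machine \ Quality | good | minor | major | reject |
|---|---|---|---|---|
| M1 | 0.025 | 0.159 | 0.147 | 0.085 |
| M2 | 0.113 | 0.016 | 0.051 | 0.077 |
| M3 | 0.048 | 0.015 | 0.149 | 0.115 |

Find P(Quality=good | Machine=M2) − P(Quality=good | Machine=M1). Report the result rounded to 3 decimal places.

P(Machine=M2) = 0.113 + 0.016 + 0.051 + 0.077 = 0.257; P(Quality=good | Machine=M2) = 0.113/0.257 = 0.4397.
P(Machine=M1) = 0.025 + 0.159 + 0.147 + 0.085 = 0.416; P(Quality=good | Machine=M1) = 0.025/0.416 = 0.0601.
Difference = 0.380.

0.380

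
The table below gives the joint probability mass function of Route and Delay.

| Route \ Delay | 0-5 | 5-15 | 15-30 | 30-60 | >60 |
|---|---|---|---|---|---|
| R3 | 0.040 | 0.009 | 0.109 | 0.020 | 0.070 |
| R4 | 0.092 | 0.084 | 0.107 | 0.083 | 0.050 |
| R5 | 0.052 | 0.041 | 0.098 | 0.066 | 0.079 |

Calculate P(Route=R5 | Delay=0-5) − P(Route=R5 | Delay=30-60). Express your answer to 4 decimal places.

P(Delay=0-5) = 0.040 + 0.092 + 0.052 = 0.184; P(Route=R5 | Delay=0-5) = 0.052/0.184 = 0.28261.
P(Delay=30-60) = 0.020 + 0.083 + 0.066 = 0.169; P(Route=R5 | Delay=30-60) = 0.066/0.169 = 0.39053.
Difference = -0.1079.

-0.1079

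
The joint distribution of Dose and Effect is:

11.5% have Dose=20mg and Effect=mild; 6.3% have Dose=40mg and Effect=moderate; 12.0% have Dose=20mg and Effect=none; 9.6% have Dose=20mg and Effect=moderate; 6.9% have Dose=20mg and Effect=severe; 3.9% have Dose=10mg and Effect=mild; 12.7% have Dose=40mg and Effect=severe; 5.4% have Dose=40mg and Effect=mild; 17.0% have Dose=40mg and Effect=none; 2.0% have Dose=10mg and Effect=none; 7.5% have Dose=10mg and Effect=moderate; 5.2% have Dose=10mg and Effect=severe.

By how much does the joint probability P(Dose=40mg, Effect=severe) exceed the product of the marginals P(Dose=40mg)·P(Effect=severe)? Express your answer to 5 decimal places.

0.02433

P(Dose=40mg) = 0.170 + 0.054 + 0.063 + 0.127 = 0.414.
P(Effect=severe) = 0.052 + 0.069 + 0.127 = 0.248.
P(Dose=40mg, Effect=severe) − P(Dose=40mg)P(Effect=severe) = 0.127 − 0.414×0.248 = 0.02433.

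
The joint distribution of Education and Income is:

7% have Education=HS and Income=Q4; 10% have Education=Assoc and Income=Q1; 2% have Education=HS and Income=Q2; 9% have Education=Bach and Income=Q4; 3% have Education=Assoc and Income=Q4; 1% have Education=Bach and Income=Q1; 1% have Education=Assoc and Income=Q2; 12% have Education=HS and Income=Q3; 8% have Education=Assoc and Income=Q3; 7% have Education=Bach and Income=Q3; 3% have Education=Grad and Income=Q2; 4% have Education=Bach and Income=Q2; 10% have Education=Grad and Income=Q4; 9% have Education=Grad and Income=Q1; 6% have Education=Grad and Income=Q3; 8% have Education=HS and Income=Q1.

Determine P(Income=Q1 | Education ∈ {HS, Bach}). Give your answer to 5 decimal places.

0.18000

P(Education=HS) = 0.08 + 0.02 + 0.12 + 0.07 = 0.29.
P(Education=Bach) = 0.01 + 0.04 + 0.07 + 0.09 = 0.21.
P(Education ∈ {HS, Bach}) = 0.29 + 0.21 = 0.50; P(Income=Q1, Education ∈ {HS, Bach}) = 0.08 + 0.01 = 0.09.
P(Income=Q1 | Education ∈ {HS, Bach}) = 0.09/0.50 = 0.18000.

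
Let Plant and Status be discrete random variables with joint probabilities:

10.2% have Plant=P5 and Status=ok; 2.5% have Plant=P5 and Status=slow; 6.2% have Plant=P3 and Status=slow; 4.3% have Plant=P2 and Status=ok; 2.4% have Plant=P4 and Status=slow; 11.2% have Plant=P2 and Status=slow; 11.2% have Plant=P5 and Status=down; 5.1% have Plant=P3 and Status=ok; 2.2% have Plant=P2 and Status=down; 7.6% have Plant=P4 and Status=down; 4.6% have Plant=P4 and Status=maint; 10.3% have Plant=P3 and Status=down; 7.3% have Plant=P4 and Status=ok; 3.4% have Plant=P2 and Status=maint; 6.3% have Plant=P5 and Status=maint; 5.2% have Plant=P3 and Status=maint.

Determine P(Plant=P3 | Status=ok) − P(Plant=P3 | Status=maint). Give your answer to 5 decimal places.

P(Status=ok) = 0.043 + 0.051 + 0.073 + 0.102 = 0.269; P(Plant=P3 | Status=ok) = 0.051/0.269 = 0.189591.
P(Status=maint) = 0.034 + 0.052 + 0.046 + 0.063 = 0.195; P(Plant=P3 | Status=maint) = 0.052/0.195 = 0.266667.
Difference = -0.07708.

-0.07708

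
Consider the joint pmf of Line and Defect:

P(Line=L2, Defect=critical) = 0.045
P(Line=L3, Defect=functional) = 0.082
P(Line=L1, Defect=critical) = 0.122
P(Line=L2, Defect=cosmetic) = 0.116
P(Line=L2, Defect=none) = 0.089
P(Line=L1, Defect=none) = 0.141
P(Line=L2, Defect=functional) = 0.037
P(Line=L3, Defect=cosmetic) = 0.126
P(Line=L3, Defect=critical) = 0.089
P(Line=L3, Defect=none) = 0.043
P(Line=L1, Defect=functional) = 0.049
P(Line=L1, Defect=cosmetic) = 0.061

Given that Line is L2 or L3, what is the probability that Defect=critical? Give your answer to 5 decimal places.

0.21372

P(Line=L2) = 0.089 + 0.116 + 0.037 + 0.045 = 0.287.
P(Line=L3) = 0.043 + 0.126 + 0.082 + 0.089 = 0.340.
P(Line ∈ {L2, L3}) = 0.287 + 0.340 = 0.627; P(Defect=critical, Line ∈ {L2, L3}) = 0.045 + 0.089 = 0.134.
P(Defect=critical | Line ∈ {L2, L3}) = 0.134/0.627 = 0.21372.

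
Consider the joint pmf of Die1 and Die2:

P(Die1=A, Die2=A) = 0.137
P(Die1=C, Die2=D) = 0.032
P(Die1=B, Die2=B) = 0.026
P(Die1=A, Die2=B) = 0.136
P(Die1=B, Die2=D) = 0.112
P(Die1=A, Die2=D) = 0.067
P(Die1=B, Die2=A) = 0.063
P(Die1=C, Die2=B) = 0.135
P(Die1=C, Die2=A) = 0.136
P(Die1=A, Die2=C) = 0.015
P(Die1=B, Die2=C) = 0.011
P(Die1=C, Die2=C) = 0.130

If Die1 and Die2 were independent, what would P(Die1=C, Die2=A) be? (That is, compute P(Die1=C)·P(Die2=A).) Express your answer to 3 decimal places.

0.145

P(Die1=C) = 0.136 + 0.135 + 0.130 + 0.032 = 0.433.
P(Die2=A) = 0.137 + 0.063 + 0.136 = 0.336.
Product: 0.433 × 0.336 = 0.145.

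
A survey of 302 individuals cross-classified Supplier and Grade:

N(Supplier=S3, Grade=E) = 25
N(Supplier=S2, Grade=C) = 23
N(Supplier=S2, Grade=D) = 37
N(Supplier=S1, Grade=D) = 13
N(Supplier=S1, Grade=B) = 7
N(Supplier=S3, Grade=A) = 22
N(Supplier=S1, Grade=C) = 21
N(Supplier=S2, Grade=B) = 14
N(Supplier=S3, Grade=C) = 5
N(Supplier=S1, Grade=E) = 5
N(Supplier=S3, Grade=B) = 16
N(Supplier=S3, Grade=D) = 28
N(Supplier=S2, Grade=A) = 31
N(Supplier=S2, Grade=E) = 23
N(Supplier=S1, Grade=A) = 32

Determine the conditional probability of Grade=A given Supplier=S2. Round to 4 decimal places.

Total with Supplier=S2: 31 + 14 + 23 + 37 + 23 = 128.
P(Grade=A | Supplier=S2) = 31/128 = 0.2422.

0.2422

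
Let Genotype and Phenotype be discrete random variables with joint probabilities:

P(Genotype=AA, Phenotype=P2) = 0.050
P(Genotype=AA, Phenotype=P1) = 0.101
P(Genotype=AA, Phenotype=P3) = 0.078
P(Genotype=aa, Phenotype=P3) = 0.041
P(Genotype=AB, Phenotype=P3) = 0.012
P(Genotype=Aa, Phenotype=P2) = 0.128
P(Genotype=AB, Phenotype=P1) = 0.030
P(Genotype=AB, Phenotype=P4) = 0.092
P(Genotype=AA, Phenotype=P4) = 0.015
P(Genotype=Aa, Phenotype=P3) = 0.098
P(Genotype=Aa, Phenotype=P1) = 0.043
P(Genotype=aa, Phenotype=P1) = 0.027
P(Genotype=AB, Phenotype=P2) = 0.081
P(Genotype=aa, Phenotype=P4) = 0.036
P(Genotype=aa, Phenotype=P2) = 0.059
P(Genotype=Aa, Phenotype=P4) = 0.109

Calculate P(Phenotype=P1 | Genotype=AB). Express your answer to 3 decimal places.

P(Genotype=AB) = 0.030 + 0.081 + 0.012 + 0.092 = 0.215.
P(Phenotype=P1 | Genotype=AB) = 0.030/0.215 = 0.140.

0.140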